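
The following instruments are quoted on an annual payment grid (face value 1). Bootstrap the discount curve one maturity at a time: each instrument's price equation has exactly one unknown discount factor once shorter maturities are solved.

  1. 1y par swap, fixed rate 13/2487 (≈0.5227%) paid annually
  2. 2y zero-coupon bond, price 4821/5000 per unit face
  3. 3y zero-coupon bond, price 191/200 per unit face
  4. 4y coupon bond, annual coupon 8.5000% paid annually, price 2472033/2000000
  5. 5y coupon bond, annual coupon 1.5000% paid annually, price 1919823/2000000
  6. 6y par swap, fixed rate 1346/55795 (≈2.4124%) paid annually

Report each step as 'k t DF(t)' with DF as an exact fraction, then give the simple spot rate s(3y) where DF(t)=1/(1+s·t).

step 1 [1y] swap r/1=13/2487: DF=(1 − 13/2487·(0))/(1+13/2487) = 2487/2500 ≈ 0.994800
step 2 [2y] zero: DF = P = 4821/5000 ≈ 0.964200
step 3 [3y] zero: DF = P = 191/200 ≈ 0.955000
step 4 [4y] bond c/1=17/200: DF=(2472033/2000000 − 17/200·(0.994800+0.964200+0.955000))/(1+17/200) = 9109/10000 ≈ 0.910900
step 5 [5y] bond c/1=3/200: DF=(1919823/2000000 − 3/200·(0.994800+0.964200+0.955000+0.910900))/(1+3/200) = 2223/2500 ≈ 0.889200
step 6 [6y] swap r/1=1346/55795: DF=(1 − 1346/55795·(0.994800+0.964200+0.955000+0.910900+0.889200))/(1+1346/55795) = 4327/5000 ≈ 0.865400

1 1 2487/2500
2 2 4821/5000
3 3 191/200
4 4 9109/10000
5 5 2223/2500
6 6 4327/5000
s(3y) = (1/(191/200) − 1)/(3) = 3/191 ≈ 1.5707%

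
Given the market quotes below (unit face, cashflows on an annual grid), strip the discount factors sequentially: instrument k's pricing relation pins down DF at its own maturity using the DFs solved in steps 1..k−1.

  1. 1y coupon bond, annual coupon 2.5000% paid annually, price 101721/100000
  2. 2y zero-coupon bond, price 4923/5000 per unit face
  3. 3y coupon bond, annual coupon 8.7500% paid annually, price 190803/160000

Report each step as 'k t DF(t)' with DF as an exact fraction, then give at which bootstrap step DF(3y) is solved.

step 1 [1y] bond c/1=1/40: DF=(101721/100000 − 1/40·(0))/(1+1/40) = 2481/2500 ≈ 0.992400
step 2 [2y] zero: DF = P = 4923/5000 ≈ 0.984600
step 3 [3y] bond c/1=7/80: DF=(190803/160000 − 7/80·(0.992400+0.984600))/(1+7/80) = 15/16 ≈ 0.937500

1 1 2481/2500
2 2 4923/5000
3 3 15/16
DF(3y) is solved at step 3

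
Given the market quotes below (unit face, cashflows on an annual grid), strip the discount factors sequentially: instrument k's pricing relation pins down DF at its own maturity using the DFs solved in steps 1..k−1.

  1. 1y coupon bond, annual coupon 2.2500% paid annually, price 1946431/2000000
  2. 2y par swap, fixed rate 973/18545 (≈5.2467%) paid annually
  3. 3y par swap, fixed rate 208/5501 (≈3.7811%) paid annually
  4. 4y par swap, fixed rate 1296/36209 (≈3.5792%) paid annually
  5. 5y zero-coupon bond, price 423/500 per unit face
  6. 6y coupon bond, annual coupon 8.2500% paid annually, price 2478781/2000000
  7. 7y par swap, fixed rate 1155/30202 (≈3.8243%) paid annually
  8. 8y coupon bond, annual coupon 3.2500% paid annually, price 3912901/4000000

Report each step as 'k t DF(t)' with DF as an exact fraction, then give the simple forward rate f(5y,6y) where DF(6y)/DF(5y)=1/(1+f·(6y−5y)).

step 1 [1y] bond c/1=9/400: DF=(1946431/2000000 − 9/400·(0))/(1+9/400) = 4759/5000 ≈ 0.951800
step 2 [2y] swap r/1=973/18545: DF=(1 − 973/18545·(0.951800))/(1+973/18545) = 9027/10000 ≈ 0.902700
step 3 [3y] swap r/1=208/5501: DF=(1 − 208/5501·(0.951800+0.902700))/(1+208/5501) = 112/125 ≈ 0.896000
step 4 [4y] swap r/1=1296/36209: DF=(1 − 1296/36209·(0.951800+0.902700+0.896000))/(1+1296/36209) = 544/625 ≈ 0.870400
step 5 [5y] zero: DF = P = 423/500 ≈ 0.846000
step 6 [6y] bond c/1=33/400: DF=(2478781/2000000 − 33/400·(0.951800+0.902700+0.896000+0.870400+0.846000))/(1+33/400) = 1609/2000 ≈ 0.804500
step 7 [7y] swap r/1=1155/30202: DF=(1 − 1155/30202·(0.951800+0.902700+0.896000+0.870400+0.846000+0.804500))/(1+1155/30202) = 769/1000 ≈ 0.769000
step 8 [8y] bond c/1=13/400: DF=(3912901/4000000 − 13/400·(0.951800+0.902700+0.896000+0.870400+0.846000+0.804500+0.769000))/(1+13/400) = 7573/10000 ≈ 0.757300

1 1 4759/5000
2 2 9027/10000
3 3 112/125
4 4 544/625
5 5 423/500
6 6 1609/2000
7 7 769/1000
8 8 7573/10000
f(5y,6y) = ((423/500)/(1609/2000) − 1)/(1) = 83/1609 ≈ 5.1585%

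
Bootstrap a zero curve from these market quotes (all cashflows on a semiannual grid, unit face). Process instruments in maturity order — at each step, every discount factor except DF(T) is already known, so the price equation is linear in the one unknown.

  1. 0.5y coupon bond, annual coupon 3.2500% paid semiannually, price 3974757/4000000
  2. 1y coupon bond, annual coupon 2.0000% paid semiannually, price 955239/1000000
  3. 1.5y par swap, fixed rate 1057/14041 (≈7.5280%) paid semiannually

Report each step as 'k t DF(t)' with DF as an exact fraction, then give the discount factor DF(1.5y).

1 1/2 4889/5000
2 1 9361/10000
3 3/2 8943/10000
DF(1.5y) = 8943/10000 ≈ 0.894300

step 1 [0.5y] bond c/2=13/800: DF=(3974757/4000000 − 13/800·(0))/(1+13/800) = 4889/5000 ≈ 0.977800
step 2 [1y] bond c/2=1/100: DF=(955239/1000000 − 1/100·(0.977800))/(1+1/100) = 9361/10000 ≈ 0.936100
step 3 [1.5y] swap r/2=1057/28082: DF=(1 − 1057/28082·(0.977800+0.936100))/(1+1057/28082) = 8943/10000 ≈ 0.894300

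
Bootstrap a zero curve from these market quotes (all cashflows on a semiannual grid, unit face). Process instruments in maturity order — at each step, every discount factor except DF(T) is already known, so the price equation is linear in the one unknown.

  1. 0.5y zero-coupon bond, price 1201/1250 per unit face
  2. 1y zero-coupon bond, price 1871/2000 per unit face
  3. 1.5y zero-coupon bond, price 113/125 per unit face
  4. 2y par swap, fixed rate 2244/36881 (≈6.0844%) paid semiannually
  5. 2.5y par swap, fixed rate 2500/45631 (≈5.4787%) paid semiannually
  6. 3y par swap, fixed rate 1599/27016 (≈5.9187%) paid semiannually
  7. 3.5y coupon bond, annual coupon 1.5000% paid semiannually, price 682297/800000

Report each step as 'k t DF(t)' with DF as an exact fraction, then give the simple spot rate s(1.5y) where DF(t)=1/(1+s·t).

1 1/2 1201/1250
2 1 1871/2000
3 3/2 113/125
4 2 4439/5000
5 5/2 7/8
6 3 8401/10000
7 7/2 8063/10000
s(1.5y) = (1/(113/125) − 1)/(3/2) = 8/113 ≈ 7.0796%

step 1 [0.5y] zero: DF = P = 1201/1250 ≈ 0.960800
step 2 [1y] zero: DF = P = 1871/2000 ≈ 0.935500
step 3 [1.5y] zero: DF = P = 113/125 ≈ 0.904000
step 4 [2y] swap r/2=1122/36881: DF=(1 − 1122/36881·(0.960800+0.935500+0.904000))/(1+1122/36881) = 4439/5000 ≈ 0.887800
step 5 [2.5y] swap r/2=1250/45631: DF=(1 − 1250/45631·(0.960800+0.935500+0.904000+0.887800))/(1+1250/45631) = 7/8 ≈ 0.875000
step 6 [3y] swap r/2=1599/54032: DF=(1 − 1599/54032·(0.960800+0.935500+0.904000+0.887800+0.875000))/(1+1599/54032) = 8401/10000 ≈ 0.840100
step 7 [3.5y] bond c/2=3/400: DF=(682297/800000 − 3/400·(0.960800+0.935500+0.904000+0.887800+0.875000+0.840100))/(1+3/400) = 8063/10000 ≈ 0.806300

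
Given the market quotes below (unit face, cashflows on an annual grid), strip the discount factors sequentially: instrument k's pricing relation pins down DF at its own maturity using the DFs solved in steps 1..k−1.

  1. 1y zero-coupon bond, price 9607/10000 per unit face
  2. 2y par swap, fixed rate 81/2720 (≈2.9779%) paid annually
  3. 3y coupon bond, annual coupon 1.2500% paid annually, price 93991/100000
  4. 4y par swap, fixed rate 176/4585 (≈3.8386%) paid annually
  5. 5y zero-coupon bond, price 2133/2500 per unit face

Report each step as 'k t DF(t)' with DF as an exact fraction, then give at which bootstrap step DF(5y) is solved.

1 1 9607/10000
2 2 9433/10000
3 3 1131/1250
4 4 537/625
5 5 2133/2500
DF(5y) is solved at step 5

step 1 [1y] zero: DF = P = 9607/10000 ≈ 0.960700
step 2 [2y] swap r/1=81/2720: DF=(1 − 81/2720·(0.960700))/(1+81/2720) = 9433/10000 ≈ 0.943300
step 3 [3y] bond c/1=1/80: DF=(93991/100000 − 1/80·(0.960700+0.943300))/(1+1/80) = 1131/1250 ≈ 0.904800
step 4 [4y] swap r/1=176/4585: DF=(1 − 176/4585·(0.960700+0.943300+0.904800))/(1+176/4585) = 537/625 ≈ 0.859200
step 5 [5y] zero: DF = P = 2133/2500 ≈ 0.853200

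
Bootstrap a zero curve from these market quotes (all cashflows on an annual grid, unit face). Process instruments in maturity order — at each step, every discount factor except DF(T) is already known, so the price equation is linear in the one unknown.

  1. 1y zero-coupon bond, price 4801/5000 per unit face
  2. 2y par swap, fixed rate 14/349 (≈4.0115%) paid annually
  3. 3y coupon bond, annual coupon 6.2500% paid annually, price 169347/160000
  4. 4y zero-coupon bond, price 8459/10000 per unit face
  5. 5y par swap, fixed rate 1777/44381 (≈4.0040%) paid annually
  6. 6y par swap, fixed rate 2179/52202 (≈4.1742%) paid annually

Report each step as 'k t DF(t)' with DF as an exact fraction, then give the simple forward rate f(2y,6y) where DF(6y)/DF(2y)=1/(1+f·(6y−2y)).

1 1 4801/5000
2 2 2311/2500
3 3 8853/10000
4 4 8459/10000
5 5 8223/10000
6 6 7821/10000
f(2y,6y) = ((2311/2500)/(7821/10000) − 1)/(4) = 1423/31284 ≈ 4.5487%

step 1 [1y] zero: DF = P = 4801/5000 ≈ 0.960200
step 2 [2y] swap r/1=14/349: DF=(1 − 14/349·(0.960200))/(1+14/349) = 2311/2500 ≈ 0.924400
step 3 [3y] bond c/1=1/16: DF=(169347/160000 − 1/16·(0.960200+0.924400))/(1+1/16) = 8853/10000 ≈ 0.885300
step 4 [4y] zero: DF = P = 8459/10000 ≈ 0.845900
step 5 [5y] swap r/1=1777/44381: DF=(1 − 1777/44381·(0.960200+0.924400+0.885300+0.845900))/(1+1777/44381) = 8223/10000 ≈ 0.822300
step 6 [6y] swap r/1=2179/52202: DF=(1 − 2179/52202·(0.960200+0.924400+0.885300+0.845900+0.822300))/(1+2179/52202) = 7821/10000 ≈ 0.782100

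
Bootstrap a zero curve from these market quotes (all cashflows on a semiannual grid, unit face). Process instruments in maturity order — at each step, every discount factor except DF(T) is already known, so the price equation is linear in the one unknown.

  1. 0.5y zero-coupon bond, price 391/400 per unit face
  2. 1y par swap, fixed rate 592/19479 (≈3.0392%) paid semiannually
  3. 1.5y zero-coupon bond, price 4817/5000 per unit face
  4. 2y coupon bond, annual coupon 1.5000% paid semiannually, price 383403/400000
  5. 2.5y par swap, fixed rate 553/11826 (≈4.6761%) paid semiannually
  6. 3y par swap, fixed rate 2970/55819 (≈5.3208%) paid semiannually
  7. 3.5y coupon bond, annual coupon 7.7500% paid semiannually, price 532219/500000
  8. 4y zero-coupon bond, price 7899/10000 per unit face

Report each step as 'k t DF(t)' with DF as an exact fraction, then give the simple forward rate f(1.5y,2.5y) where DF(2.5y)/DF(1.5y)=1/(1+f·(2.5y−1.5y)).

step 1 [0.5y] zero: DF = P = 391/400 ≈ 0.977500
step 2 [1y] swap r/2=296/19479: DF=(1 − 296/19479·(0.977500))/(1+296/19479) = 1213/1250 ≈ 0.970400
step 3 [1.5y] zero: DF = P = 4817/5000 ≈ 0.963400
step 4 [2y] bond c/2=3/400: DF=(383403/400000 − 3/400·(0.977500+0.970400+0.963400))/(1+3/400) = 9297/10000 ≈ 0.929700
step 5 [2.5y] swap r/2=553/23652: DF=(1 − 553/23652·(0.977500+0.970400+0.963400+0.929700))/(1+553/23652) = 4447/5000 ≈ 0.889400
step 6 [3y] swap r/2=1485/55819: DF=(1 − 1485/55819·(0.977500+0.970400+0.963400+0.929700+0.889400))/(1+1485/55819) = 1703/2000 ≈ 0.851500
step 7 [3.5y] bond c/2=31/800: DF=(532219/500000 − 31/800·(0.977500+0.970400+0.963400+0.929700+0.889400+0.851500))/(1+31/800) = 1633/2000 ≈ 0.816500
step 8 [4y] zero: DF = P = 7899/10000 ≈ 0.789900

1 1/2 391/400
2 1 1213/1250
3 3/2 4817/5000
4 2 9297/10000
5 5/2 4447/5000
6 3 1703/2000
7 7/2 1633/2000
8 4 7899/10000
f(1.5y,2.5y) = ((4817/5000)/(4447/5000) − 1)/(1) = 370/4447 ≈ 8.3202%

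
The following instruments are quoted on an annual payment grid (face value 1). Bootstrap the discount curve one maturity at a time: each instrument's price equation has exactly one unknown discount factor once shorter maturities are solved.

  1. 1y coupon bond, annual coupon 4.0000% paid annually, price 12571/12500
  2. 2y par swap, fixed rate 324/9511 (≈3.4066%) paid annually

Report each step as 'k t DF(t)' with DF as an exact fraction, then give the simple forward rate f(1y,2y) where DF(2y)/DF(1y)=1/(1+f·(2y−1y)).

step 1 [1y] bond c/1=1/25: DF=(12571/12500 − 1/25·(0))/(1+1/25) = 967/1000 ≈ 0.967000
step 2 [2y] swap r/1=324/9511: DF=(1 − 324/9511·(0.967000))/(1+324/9511) = 1169/1250 ≈ 0.935200

1 1 967/1000
2 2 1169/1250
f(1y,2y) = ((967/1000)/(1169/1250) − 1)/(1) = 159/4676 ≈ 3.4003%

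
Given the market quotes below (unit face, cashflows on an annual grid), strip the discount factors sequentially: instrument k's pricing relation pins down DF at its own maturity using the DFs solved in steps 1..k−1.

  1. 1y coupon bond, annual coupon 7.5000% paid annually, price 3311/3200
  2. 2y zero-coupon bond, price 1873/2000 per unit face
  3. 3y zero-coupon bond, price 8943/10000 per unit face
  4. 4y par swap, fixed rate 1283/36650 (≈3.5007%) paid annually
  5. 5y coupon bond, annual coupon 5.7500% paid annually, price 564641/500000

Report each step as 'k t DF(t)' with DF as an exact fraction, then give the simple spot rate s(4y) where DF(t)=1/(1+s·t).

1 1 77/80
2 2 1873/2000
3 3 8943/10000
4 4 8717/10000
5 5 4343/5000
s(4y) = (1/(8717/10000) − 1)/(4) = 1283/34868 ≈ 3.6796%

step 1 [1y] bond c/1=3/40: DF=(3311/3200 − 3/40·(0))/(1+3/40) = 77/80 ≈ 0.962500
step 2 [2y] zero: DF = P = 1873/2000 ≈ 0.936500
step 3 [3y] zero: DF = P = 8943/10000 ≈ 0.894300
step 4 [4y] swap r/1=1283/36650: DF=(1 − 1283/36650·(0.962500+0.936500+0.894300))/(1+1283/36650) = 8717/10000 ≈ 0.871700
step 5 [5y] bond c/1=23/400: DF=(564641/500000 − 23/400·(0.962500+0.936500+0.894300+0.871700))/(1+23/400) = 4343/5000 ≈ 0.868600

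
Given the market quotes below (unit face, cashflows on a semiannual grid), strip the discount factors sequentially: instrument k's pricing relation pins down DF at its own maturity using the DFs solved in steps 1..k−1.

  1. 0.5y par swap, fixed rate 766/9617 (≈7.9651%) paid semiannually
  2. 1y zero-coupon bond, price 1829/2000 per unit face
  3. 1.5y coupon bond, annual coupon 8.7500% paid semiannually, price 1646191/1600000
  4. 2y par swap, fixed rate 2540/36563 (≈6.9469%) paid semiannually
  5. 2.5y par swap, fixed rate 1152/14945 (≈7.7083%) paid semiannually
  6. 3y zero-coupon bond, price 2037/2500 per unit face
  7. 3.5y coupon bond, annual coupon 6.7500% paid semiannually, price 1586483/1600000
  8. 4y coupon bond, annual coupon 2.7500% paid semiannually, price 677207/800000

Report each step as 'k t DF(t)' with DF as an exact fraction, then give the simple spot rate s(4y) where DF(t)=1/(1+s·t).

step 1 [0.5y] swap r/2=383/9617: DF=(1 − 383/9617·(0))/(1+383/9617) = 9617/10000 ≈ 0.961700
step 2 [1y] zero: DF = P = 1829/2000 ≈ 0.914500
step 3 [1.5y] bond c/2=7/160: DF=(1646191/1600000 − 7/160·(0.961700+0.914500))/(1+7/160) = 9071/10000 ≈ 0.907100
step 4 [2y] swap r/2=1270/36563: DF=(1 − 1270/36563·(0.961700+0.914500+0.907100))/(1+1270/36563) = 873/1000 ≈ 0.873000
step 5 [2.5y] swap r/2=576/14945: DF=(1 − 576/14945·(0.961700+0.914500+0.907100+0.873000))/(1+576/14945) = 517/625 ≈ 0.827200
step 6 [3y] zero: DF = P = 2037/2500 ≈ 0.814800
step 7 [3.5y] bond c/2=27/800: DF=(1586483/1600000 − 27/800·(0.961700+0.914500+0.907100+0.873000+0.827200+0.814800))/(1+27/800) = 3931/5000 ≈ 0.786200
step 8 [4y] bond c/2=11/800: DF=(677207/800000 − 11/800·(0.961700+0.914500+0.907100+0.873000+0.827200+0.814800+0.786200))/(1+11/800) = 301/400 ≈ 0.752500

1 1/2 9617/10000
2 1 1829/2000
3 3/2 9071/10000
4 2 873/1000
5 5/2 517/625
6 3 2037/2500
7 7/2 3931/5000
8 4 301/400
s(4y) = (1/(301/400) − 1)/(4) = 99/1204 ≈ 8.2226%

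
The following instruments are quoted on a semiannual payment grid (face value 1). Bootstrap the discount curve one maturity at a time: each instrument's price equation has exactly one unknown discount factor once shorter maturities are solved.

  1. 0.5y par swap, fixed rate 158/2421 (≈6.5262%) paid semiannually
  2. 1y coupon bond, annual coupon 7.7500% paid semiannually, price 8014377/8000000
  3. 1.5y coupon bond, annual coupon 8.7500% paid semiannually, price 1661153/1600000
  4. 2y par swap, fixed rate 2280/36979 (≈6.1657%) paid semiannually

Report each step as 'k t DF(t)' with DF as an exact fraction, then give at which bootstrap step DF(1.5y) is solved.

step 1 [0.5y] swap r/2=79/2421: DF=(1 − 79/2421·(0))/(1+79/2421) = 2421/2500 ≈ 0.968400
step 2 [1y] bond c/2=31/800: DF=(8014377/8000000 − 31/800·(0.968400))/(1+31/800) = 9283/10000 ≈ 0.928300
step 3 [1.5y] bond c/2=7/160: DF=(1661153/1600000 − 7/160·(0.968400+0.928300))/(1+7/160) = 572/625 ≈ 0.915200
step 4 [2y] swap r/2=1140/36979: DF=(1 − 1140/36979·(0.968400+0.928300+0.915200))/(1+1140/36979) = 443/500 ≈ 0.886000

1 1/2 2421/2500
2 1 9283/10000
3 3/2 572/625
4 2 443/500
DF(1.5y) is solved at step 3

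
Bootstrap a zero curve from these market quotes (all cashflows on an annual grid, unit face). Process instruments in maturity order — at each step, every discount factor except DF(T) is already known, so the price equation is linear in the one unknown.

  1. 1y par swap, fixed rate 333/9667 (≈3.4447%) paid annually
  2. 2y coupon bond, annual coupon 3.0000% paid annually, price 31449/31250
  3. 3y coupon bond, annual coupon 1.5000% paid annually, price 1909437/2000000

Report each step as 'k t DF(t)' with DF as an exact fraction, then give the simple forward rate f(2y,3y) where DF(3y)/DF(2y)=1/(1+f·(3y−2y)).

step 1 [1y] swap r/1=333/9667: DF=(1 − 333/9667·(0))/(1+333/9667) = 9667/10000 ≈ 0.966700
step 2 [2y] bond c/1=3/100: DF=(31449/31250 − 3/100·(0.966700))/(1+3/100) = 9489/10000 ≈ 0.948900
step 3 [3y] bond c/1=3/200: DF=(1909437/2000000 − 3/200·(0.966700+0.948900))/(1+3/200) = 9123/10000 ≈ 0.912300

1 1 9667/10000
2 2 9489/10000
3 3 9123/10000
f(2y,3y) = ((9489/10000)/(9123/10000) − 1)/(1) = 122/3041 ≈ 4.0118%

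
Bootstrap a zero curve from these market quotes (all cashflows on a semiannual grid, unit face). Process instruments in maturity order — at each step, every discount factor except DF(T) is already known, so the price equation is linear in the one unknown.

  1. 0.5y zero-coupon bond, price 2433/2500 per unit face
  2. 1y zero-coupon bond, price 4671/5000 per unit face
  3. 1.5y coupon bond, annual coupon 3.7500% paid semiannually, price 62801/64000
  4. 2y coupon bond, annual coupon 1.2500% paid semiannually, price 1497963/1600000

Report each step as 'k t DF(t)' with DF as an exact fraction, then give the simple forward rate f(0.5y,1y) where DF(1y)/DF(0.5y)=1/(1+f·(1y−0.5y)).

1 1/2 2433/2500
2 1 4671/5000
3 3/2 9281/10000
4 2 1141/1250
f(0.5y,1y) = ((2433/2500)/(4671/5000) − 1)/(1/2) = 130/1557 ≈ 8.3494%

step 1 [0.5y] zero: DF = P = 2433/2500 ≈ 0.973200
step 2 [1y] zero: DF = P = 4671/5000 ≈ 0.934200
step 3 [1.5y] bond c/2=3/160: DF=(62801/64000 − 3/160·(0.973200+0.934200))/(1+3/160) = 9281/10000 ≈ 0.928100
step 4 [2y] bond c/2=1/160: DF=(1497963/1600000 − 1/160·(0.973200+0.934200+0.928100))/(1+1/160) = 1141/1250 ≈ 0.912800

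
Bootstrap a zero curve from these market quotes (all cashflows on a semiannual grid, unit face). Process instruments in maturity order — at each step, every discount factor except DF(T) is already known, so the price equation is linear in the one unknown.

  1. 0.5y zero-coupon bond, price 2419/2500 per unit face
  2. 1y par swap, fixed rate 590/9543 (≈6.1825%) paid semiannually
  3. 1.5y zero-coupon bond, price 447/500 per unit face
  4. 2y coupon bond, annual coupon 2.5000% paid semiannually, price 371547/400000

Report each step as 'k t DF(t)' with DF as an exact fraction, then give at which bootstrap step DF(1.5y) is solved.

step 1 [0.5y] zero: DF = P = 2419/2500 ≈ 0.967600
step 2 [1y] swap r/2=295/9543: DF=(1 − 295/9543·(0.967600))/(1+295/9543) = 941/1000 ≈ 0.941000
step 3 [1.5y] zero: DF = P = 447/500 ≈ 0.894000
step 4 [2y] bond c/2=1/80: DF=(371547/400000 − 1/80·(0.967600+0.941000+0.894000))/(1+1/80) = 2207/2500 ≈ 0.882800

1 1/2 2419/2500
2 1 941/1000
3 3/2 447/500
4 2 2207/2500
DF(1.5y) is solved at step 3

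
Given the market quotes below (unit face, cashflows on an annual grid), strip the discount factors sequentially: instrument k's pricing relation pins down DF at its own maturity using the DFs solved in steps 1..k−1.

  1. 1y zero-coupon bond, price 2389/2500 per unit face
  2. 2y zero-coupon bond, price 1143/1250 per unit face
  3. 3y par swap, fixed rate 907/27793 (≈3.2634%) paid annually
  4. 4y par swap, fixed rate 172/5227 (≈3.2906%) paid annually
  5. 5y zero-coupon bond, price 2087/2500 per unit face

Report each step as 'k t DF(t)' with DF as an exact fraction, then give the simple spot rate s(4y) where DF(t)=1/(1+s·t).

step 1 [1y] zero: DF = P = 2389/2500 ≈ 0.955600
step 2 [2y] zero: DF = P = 1143/1250 ≈ 0.914400
step 3 [3y] swap r/1=907/27793: DF=(1 − 907/27793·(0.955600+0.914400))/(1+907/27793) = 9093/10000 ≈ 0.909300
step 4 [4y] swap r/1=172/5227: DF=(1 − 172/5227·(0.955600+0.914400+0.909300))/(1+172/5227) = 2199/2500 ≈ 0.879600
step 5 [5y] zero: DF = P = 2087/2500 ≈ 0.834800

1 1 2389/2500
2 2 1143/1250
3 3 9093/10000
4 4 2199/2500
5 5 2087/2500
s(4y) = (1/(2199/2500) − 1)/(4) = 301/8796 ≈ 3.4220%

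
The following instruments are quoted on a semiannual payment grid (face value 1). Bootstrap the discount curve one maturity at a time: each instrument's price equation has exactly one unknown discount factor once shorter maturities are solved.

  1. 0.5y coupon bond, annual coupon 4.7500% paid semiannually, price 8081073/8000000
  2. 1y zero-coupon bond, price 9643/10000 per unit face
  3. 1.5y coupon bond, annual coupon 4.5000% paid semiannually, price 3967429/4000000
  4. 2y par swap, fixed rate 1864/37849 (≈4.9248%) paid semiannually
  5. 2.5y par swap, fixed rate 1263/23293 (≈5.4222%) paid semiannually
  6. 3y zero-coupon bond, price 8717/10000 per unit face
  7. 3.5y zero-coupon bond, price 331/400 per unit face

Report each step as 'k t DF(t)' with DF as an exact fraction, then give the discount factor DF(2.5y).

step 1 [0.5y] bond c/2=19/800: DF=(8081073/8000000 − 19/800·(0))/(1+19/800) = 9867/10000 ≈ 0.986700
step 2 [1y] zero: DF = P = 9643/10000 ≈ 0.964300
step 3 [1.5y] bond c/2=9/400: DF=(3967429/4000000 − 9/400·(0.986700+0.964300))/(1+9/400) = 9271/10000 ≈ 0.927100
step 4 [2y] swap r/2=932/37849: DF=(1 − 932/37849·(0.986700+0.964300+0.927100))/(1+932/37849) = 2267/2500 ≈ 0.906800
step 5 [2.5y] swap r/2=1263/46586: DF=(1 − 1263/46586·(0.986700+0.964300+0.927100+0.906800))/(1+1263/46586) = 8737/10000 ≈ 0.873700
step 6 [3y] zero: DF = P = 8717/10000 ≈ 0.871700
step 7 [3.5y] zero: DF = P = 331/400 ≈ 0.827500

1 1/2 9867/10000
2 1 9643/10000
3 3/2 9271/10000
4 2 2267/2500
5 5/2 8737/10000
6 3 8717/10000
7 7/2 331/400
DF(2.5y) = 8737/10000 ≈ 0.873700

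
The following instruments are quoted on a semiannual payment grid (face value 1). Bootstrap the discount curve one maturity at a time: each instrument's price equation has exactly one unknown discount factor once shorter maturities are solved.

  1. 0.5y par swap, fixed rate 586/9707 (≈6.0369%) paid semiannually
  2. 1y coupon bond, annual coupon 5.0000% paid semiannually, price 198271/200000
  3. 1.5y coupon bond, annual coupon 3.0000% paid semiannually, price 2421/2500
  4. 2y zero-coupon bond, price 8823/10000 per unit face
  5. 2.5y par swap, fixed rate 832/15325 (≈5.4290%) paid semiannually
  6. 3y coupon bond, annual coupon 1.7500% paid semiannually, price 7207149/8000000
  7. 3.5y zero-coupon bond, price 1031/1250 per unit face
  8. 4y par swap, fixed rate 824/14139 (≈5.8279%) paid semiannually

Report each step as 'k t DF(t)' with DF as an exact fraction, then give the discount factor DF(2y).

step 1 [0.5y] swap r/2=293/9707: DF=(1 − 293/9707·(0))/(1+293/9707) = 9707/10000 ≈ 0.970700
step 2 [1y] bond c/2=1/40: DF=(198271/200000 − 1/40·(0.970700))/(1+1/40) = 1887/2000 ≈ 0.943500
step 3 [1.5y] bond c/2=3/200: DF=(2421/2500 − 3/200·(0.970700+0.943500))/(1+3/200) = 4629/5000 ≈ 0.925800
step 4 [2y] zero: DF = P = 8823/10000 ≈ 0.882300
step 5 [2.5y] swap r/2=416/15325: DF=(1 − 416/15325·(0.970700+0.943500+0.925800+0.882300))/(1+416/15325) = 547/625 ≈ 0.875200
step 6 [3y] bond c/2=7/800: DF=(7207149/8000000 − 7/800·(0.970700+0.943500+0.925800+0.882300+0.875200))/(1+7/800) = 2133/2500 ≈ 0.853200
step 7 [3.5y] zero: DF = P = 1031/1250 ≈ 0.824800
step 8 [4y] swap r/2=412/14139: DF=(1 − 412/14139·(0.970700+0.943500+0.925800+0.882300+0.875200+0.853200+0.824800))/(1+412/14139) = 397/500 ≈ 0.794000

1 1/2 9707/10000
2 1 1887/2000
3 3/2 4629/5000
4 2 8823/10000
5 5/2 547/625
6 3 2133/2500
7 7/2 1031/1250
8 4 397/500
DF(2y) = 8823/10000 ≈ 0.882300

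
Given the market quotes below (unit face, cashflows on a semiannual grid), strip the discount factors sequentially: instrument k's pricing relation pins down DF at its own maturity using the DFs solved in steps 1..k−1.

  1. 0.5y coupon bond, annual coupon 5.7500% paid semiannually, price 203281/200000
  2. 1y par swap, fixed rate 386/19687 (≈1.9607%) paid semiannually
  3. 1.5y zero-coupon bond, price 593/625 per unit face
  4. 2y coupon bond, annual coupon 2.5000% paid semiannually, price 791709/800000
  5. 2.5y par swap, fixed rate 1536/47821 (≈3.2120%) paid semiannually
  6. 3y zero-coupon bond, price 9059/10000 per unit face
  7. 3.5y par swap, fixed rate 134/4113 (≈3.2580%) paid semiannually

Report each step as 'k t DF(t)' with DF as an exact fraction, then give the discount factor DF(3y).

1 1/2 247/250
2 1 9807/10000
3 3/2 593/625
4 2 4707/5000
5 5/2 577/625
6 3 9059/10000
7 7/2 558/625
DF(3y) = 9059/10000 ≈ 0.905900

step 1 [0.5y] bond c/2=23/800: DF=(203281/200000 − 23/800·(0))/(1+23/800) = 247/250 ≈ 0.988000
step 2 [1y] swap r/2=193/19687: DF=(1 − 193/19687·(0.988000))/(1+193/19687) = 9807/10000 ≈ 0.980700
step 3 [1.5y] zero: DF = P = 593/625 ≈ 0.948800
step 4 [2y] bond c/2=1/80: DF=(791709/800000 − 1/80·(0.988000+0.980700+0.948800))/(1+1/80) = 4707/5000 ≈ 0.941400
step 5 [2.5y] swap r/2=768/47821: DF=(1 − 768/47821·(0.988000+0.980700+0.948800+0.941400))/(1+768/47821) = 577/625 ≈ 0.923200
step 6 [3y] zero: DF = P = 9059/10000 ≈ 0.905900
step 7 [3.5y] swap r/2=67/4113: DF=(1 − 67/4113·(0.988000+0.980700+0.948800+0.941400+0.923200+0.905900))/(1+67/4113) = 558/625 ≈ 0.892800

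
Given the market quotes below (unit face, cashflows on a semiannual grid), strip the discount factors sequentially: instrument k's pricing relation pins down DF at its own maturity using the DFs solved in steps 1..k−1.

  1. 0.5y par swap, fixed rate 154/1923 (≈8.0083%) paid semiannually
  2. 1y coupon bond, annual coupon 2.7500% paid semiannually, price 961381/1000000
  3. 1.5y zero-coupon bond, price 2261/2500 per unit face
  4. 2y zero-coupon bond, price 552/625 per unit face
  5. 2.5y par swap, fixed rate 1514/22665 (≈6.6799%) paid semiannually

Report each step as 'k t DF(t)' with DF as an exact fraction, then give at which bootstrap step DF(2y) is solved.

step 1 [0.5y] swap r/2=77/1923: DF=(1 − 77/1923·(0))/(1+77/1923) = 1923/2000 ≈ 0.961500
step 2 [1y] bond c/2=11/800: DF=(961381/1000000 − 11/800·(0.961500))/(1+11/800) = 9353/10000 ≈ 0.935300
step 3 [1.5y] zero: DF = P = 2261/2500 ≈ 0.904400
step 4 [2y] zero: DF = P = 552/625 ≈ 0.883200
step 5 [2.5y] swap r/2=757/22665: DF=(1 − 757/22665·(0.961500+0.935300+0.904400+0.883200))/(1+757/22665) = 4243/5000 ≈ 0.848600

1 1/2 1923/2000
2 1 9353/10000
3 3/2 2261/2500
4 2 552/625
5 5/2 4243/5000
DF(2y) is solved at step 4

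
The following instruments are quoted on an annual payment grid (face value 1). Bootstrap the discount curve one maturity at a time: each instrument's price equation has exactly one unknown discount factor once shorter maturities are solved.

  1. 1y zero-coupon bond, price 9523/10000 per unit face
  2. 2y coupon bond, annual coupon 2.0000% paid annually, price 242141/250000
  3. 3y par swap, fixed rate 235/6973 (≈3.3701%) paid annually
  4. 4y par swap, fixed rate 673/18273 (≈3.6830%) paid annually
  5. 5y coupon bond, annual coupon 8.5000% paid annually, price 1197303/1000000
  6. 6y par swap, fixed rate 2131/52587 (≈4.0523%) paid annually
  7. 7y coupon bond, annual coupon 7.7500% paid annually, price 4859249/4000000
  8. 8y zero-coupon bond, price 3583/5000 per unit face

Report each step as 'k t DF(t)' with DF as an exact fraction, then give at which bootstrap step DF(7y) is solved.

1 1 9523/10000
2 2 9309/10000
3 3 453/500
4 4 4327/5000
5 5 2043/2500
6 6 7869/10000
7 7 1873/2500
8 8 3583/5000
DF(7y) is solved at step 7

step 1 [1y] zero: DF = P = 9523/10000 ≈ 0.952300
step 2 [2y] bond c/1=1/50: DF=(242141/250000 − 1/50·(0.952300))/(1+1/50) = 9309/10000 ≈ 0.930900
step 3 [3y] swap r/1=235/6973: DF=(1 − 235/6973·(0.952300+0.930900))/(1+235/6973) = 453/500 ≈ 0.906000
step 4 [4y] swap r/1=673/18273: DF=(1 − 673/18273·(0.952300+0.930900+0.906000))/(1+673/18273) = 4327/5000 ≈ 0.865400
step 5 [5y] bond c/1=17/200: DF=(1197303/1000000 − 17/200·(0.952300+0.930900+0.906000+0.865400))/(1+17/200) = 2043/2500 ≈ 0.817200
step 6 [6y] swap r/1=2131/52587: DF=(1 − 2131/52587·(0.952300+0.930900+0.906000+0.865400+0.817200))/(1+2131/52587) = 7869/10000 ≈ 0.786900
step 7 [7y] bond c/1=31/400: DF=(4859249/4000000 − 31/400·(0.952300+0.930900+0.906000+0.865400+0.817200+0.786900))/(1+31/400) = 1873/2500 ≈ 0.749200
step 8 [8y] zero: DF = P = 3583/5000 ≈ 0.716600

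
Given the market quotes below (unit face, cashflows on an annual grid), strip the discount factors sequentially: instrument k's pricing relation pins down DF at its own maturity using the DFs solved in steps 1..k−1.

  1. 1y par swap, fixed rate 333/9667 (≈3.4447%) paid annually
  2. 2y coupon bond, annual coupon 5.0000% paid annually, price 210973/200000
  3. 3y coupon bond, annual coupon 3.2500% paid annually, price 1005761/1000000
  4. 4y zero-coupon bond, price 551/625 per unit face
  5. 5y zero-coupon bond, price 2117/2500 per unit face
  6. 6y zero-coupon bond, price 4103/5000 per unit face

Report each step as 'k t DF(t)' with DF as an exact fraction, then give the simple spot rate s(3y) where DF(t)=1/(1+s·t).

step 1 [1y] swap r/1=333/9667: DF=(1 − 333/9667·(0))/(1+333/9667) = 9667/10000 ≈ 0.966700
step 2 [2y] bond c/1=1/20: DF=(210973/200000 − 1/20·(0.966700))/(1+1/20) = 4793/5000 ≈ 0.958600
step 3 [3y] bond c/1=13/400: DF=(1005761/1000000 − 13/400·(0.966700+0.958600))/(1+13/400) = 1827/2000 ≈ 0.913500
step 4 [4y] zero: DF = P = 551/625 ≈ 0.881600
step 5 [5y] zero: DF = P = 2117/2500 ≈ 0.846800
step 6 [6y] zero: DF = P = 4103/5000 ≈ 0.820600

1 1 9667/10000
2 2 4793/5000
3 3 1827/2000
4 4 551/625
5 5 2117/2500
6 6 4103/5000
s(3y) = (1/(1827/2000) − 1)/(3) = 173/5481 ≈ 3.1564%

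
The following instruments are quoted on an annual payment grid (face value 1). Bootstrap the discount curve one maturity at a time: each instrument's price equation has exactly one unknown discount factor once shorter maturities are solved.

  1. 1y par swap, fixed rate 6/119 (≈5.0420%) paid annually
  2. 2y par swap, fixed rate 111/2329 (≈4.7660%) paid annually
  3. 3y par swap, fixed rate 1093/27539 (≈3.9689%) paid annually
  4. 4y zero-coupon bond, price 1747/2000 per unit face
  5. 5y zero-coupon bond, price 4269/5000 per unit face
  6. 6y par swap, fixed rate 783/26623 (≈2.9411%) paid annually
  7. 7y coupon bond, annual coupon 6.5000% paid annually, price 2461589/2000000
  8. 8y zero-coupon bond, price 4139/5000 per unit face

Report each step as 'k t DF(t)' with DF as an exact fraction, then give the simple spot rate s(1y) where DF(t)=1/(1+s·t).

step 1 [1y] swap r/1=6/119: DF=(1 − 6/119·(0))/(1+6/119) = 119/125 ≈ 0.952000
step 2 [2y] swap r/1=111/2329: DF=(1 − 111/2329·(0.952000))/(1+111/2329) = 1139/1250 ≈ 0.911200
step 3 [3y] swap r/1=1093/27539: DF=(1 − 1093/27539·(0.952000+0.911200))/(1+1093/27539) = 8907/10000 ≈ 0.890700
step 4 [4y] zero: DF = P = 1747/2000 ≈ 0.873500
step 5 [5y] zero: DF = P = 4269/5000 ≈ 0.853800
step 6 [6y] swap r/1=783/26623: DF=(1 − 783/26623·(0.952000+0.911200+0.890700+0.873500+0.853800))/(1+783/26623) = 4217/5000 ≈ 0.843400
step 7 [7y] bond c/1=13/200: DF=(2461589/2000000 − 13/200·(0.952000+0.911200+0.890700+0.873500+0.853800+0.843400))/(1+13/200) = 8307/10000 ≈ 0.830700
step 8 [8y] zero: DF = P = 4139/5000 ≈ 0.827800

1 1 119/125
2 2 1139/1250
3 3 8907/10000
4 4 1747/2000
5 5 4269/5000
6 6 4217/5000
7 7 8307/10000
8 8 4139/5000
s(1y) = (1/(119/125) − 1)/(1) = 6/119 ≈ 5.0420%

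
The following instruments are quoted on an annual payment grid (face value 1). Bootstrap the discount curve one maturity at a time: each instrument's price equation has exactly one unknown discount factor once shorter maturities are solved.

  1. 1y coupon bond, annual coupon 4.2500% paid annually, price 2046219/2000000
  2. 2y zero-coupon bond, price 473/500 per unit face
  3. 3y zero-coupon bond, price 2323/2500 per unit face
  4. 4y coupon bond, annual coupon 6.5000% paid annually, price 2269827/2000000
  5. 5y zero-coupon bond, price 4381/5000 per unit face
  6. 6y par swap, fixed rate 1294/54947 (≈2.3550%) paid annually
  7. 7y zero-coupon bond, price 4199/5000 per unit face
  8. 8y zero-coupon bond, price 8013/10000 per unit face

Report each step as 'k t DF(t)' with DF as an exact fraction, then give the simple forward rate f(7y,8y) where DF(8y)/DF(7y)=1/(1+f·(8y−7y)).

step 1 [1y] bond c/1=17/400: DF=(2046219/2000000 − 17/400·(0))/(1+17/400) = 4907/5000 ≈ 0.981400
step 2 [2y] zero: DF = P = 473/500 ≈ 0.946000
step 3 [3y] zero: DF = P = 2323/2500 ≈ 0.929200
step 4 [4y] bond c/1=13/200: DF=(2269827/2000000 − 13/200·(0.981400+0.946000+0.929200))/(1+13/200) = 8913/10000 ≈ 0.891300
step 5 [5y] zero: DF = P = 4381/5000 ≈ 0.876200
step 6 [6y] swap r/1=1294/54947: DF=(1 − 1294/54947·(0.981400+0.946000+0.929200+0.891300+0.876200))/(1+1294/54947) = 4353/5000 ≈ 0.870600
step 7 [7y] zero: DF = P = 4199/5000 ≈ 0.839800
step 8 [8y] zero: DF = P = 8013/10000 ≈ 0.801300

1 1 4907/5000
2 2 473/500
3 3 2323/2500
4 4 8913/10000
5 5 4381/5000
6 6 4353/5000
7 7 4199/5000
8 8 8013/10000
f(7y,8y) = ((4199/5000)/(8013/10000) − 1)/(1) = 385/8013 ≈ 4.8047%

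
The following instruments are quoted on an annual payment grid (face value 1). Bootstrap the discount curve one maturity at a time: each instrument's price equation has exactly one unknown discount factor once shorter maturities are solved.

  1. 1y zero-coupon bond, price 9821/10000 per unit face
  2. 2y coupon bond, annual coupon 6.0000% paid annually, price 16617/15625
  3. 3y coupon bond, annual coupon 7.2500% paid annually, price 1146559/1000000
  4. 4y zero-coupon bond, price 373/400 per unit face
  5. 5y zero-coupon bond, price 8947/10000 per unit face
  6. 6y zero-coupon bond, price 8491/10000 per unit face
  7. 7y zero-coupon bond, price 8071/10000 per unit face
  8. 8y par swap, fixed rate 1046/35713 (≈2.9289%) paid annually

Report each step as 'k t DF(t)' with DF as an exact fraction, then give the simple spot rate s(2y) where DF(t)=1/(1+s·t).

step 1 [1y] zero: DF = P = 9821/10000 ≈ 0.982100
step 2 [2y] bond c/1=3/50: DF=(16617/15625 − 3/50·(0.982100))/(1+3/50) = 9477/10000 ≈ 0.947700
step 3 [3y] bond c/1=29/400: DF=(1146559/1000000 − 29/400·(0.982100+0.947700))/(1+29/400) = 4693/5000 ≈ 0.938600
step 4 [4y] zero: DF = P = 373/400 ≈ 0.932500
step 5 [5y] zero: DF = P = 8947/10000 ≈ 0.894700
step 6 [6y] zero: DF = P = 8491/10000 ≈ 0.849100
step 7 [7y] zero: DF = P = 8071/10000 ≈ 0.807100
step 8 [8y] swap r/1=1046/35713: DF=(1 − 1046/35713·(0.982100+0.947700+0.938600+0.932500+0.894700+0.849100+0.807100))/(1+1046/35713) = 1977/2500 ≈ 0.790800

1 1 9821/10000
2 2 9477/10000
3 3 4693/5000
4 4 373/400
5 5 8947/10000
6 6 8491/10000
7 7 8071/10000
8 8 1977/2500
s(2y) = (1/(9477/10000) − 1)/(2) = 523/18954 ≈ 2.7593%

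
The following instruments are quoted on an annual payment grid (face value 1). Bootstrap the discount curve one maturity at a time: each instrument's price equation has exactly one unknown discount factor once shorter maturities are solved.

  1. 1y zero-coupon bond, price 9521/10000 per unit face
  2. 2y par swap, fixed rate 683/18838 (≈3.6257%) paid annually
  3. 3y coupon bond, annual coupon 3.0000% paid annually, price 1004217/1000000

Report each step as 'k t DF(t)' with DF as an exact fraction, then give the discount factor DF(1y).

1 1 9521/10000
2 2 9317/10000
3 3 9201/10000
DF(1y) = 9521/10000 ≈ 0.952100

step 1 [1y] zero: DF = P = 9521/10000 ≈ 0.952100
step 2 [2y] swap r/1=683/18838: DF=(1 − 683/18838·(0.952100))/(1+683/18838) = 9317/10000 ≈ 0.931700
step 3 [3y] bond c/1=3/100: DF=(1004217/1000000 − 3/100·(0.952100+0.931700))/(1+3/100) = 9201/10000 ≈ 0.920100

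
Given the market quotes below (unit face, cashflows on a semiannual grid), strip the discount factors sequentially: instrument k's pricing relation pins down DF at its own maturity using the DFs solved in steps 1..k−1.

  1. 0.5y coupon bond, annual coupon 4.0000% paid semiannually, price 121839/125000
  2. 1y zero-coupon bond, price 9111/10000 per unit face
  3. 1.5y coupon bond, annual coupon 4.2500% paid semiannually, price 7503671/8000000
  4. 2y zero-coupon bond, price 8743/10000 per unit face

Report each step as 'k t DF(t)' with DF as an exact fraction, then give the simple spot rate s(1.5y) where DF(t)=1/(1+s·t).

1 1/2 2389/2500
2 1 9111/10000
3 3/2 2199/2500
4 2 8743/10000
s(1.5y) = (1/(2199/2500) − 1)/(3/2) = 602/6597 ≈ 9.1254%

step 1 [0.5y] bond c/2=1/50: DF=(121839/125000 − 1/50·(0))/(1+1/50) = 2389/2500 ≈ 0.955600
step 2 [1y] zero: DF = P = 9111/10000 ≈ 0.911100
step 3 [1.5y] bond c/2=17/800: DF=(7503671/8000000 − 17/800·(0.955600+0.911100))/(1+17/800) = 2199/2500 ≈ 0.879600
step 4 [2y] zero: DF = P = 8743/10000 ≈ 0.874300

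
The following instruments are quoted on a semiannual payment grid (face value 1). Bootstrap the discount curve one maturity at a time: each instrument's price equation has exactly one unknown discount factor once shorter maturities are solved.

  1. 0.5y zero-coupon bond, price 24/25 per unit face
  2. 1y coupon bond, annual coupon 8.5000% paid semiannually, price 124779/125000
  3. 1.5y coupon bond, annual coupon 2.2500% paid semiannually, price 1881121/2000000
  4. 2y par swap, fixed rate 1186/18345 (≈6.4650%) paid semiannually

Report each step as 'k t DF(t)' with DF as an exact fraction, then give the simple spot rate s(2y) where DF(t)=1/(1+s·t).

1 1/2 24/25
2 1 574/625
3 3/2 2273/2500
4 2 4407/5000
s(2y) = (1/(4407/5000) − 1)/(2) = 593/8814 ≈ 6.7279%

step 1 [0.5y] zero: DF = P = 24/25 ≈ 0.960000
step 2 [1y] bond c/2=17/400: DF=(124779/125000 − 17/400·(0.960000))/(1+17/400) = 574/625 ≈ 0.918400
step 3 [1.5y] bond c/2=9/800: DF=(1881121/2000000 − 9/800·(0.960000+0.918400))/(1+9/800) = 2273/2500 ≈ 0.909200
step 4 [2y] swap r/2=593/18345: DF=(1 − 593/18345·(0.960000+0.918400+0.909200))/(1+593/18345) = 4407/5000 ≈ 0.881400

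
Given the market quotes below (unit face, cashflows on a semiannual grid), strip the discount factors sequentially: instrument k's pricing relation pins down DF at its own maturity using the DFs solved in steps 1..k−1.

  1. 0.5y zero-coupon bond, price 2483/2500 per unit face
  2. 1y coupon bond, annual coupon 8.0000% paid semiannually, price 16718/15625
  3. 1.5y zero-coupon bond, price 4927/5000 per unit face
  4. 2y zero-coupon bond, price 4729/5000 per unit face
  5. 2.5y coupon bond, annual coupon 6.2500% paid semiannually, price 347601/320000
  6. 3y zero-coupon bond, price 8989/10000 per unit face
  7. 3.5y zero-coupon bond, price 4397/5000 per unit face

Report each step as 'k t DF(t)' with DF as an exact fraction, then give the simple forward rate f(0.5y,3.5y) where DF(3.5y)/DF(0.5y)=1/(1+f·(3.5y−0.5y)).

step 1 [0.5y] zero: DF = P = 2483/2500 ≈ 0.993200
step 2 [1y] bond c/2=1/25: DF=(16718/15625 − 1/25·(0.993200))/(1+1/25) = 4953/5000 ≈ 0.990600
step 3 [1.5y] zero: DF = P = 4927/5000 ≈ 0.985400
step 4 [2y] zero: DF = P = 4729/5000 ≈ 0.945800
step 5 [2.5y] bond c/2=1/32: DF=(347601/320000 − 1/32·(0.993200+0.990600+0.985400+0.945800))/(1+1/32) = 9347/10000 ≈ 0.934700
step 6 [3y] zero: DF = P = 8989/10000 ≈ 0.898900
step 7 [3.5y] zero: DF = P = 4397/5000 ≈ 0.879400

1 1/2 2483/2500
2 1 4953/5000
3 3/2 4927/5000
4 2 4729/5000
5 5/2 9347/10000
6 3 8989/10000
7 7/2 4397/5000
f(0.5y,3.5y) = ((2483/2500)/(4397/5000) − 1)/(3) = 569/13191 ≈ 4.3135%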